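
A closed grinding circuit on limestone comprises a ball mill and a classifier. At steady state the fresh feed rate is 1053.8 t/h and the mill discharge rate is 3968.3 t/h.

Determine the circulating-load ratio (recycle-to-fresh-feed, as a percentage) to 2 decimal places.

M = F + R at steady state, so:
R = M − F = 3968.3 − 1053.8 = 2914.5 t/h
CL = 100·R/F = 100·2914.5/1053.8 = 276.57 %

CL = 276.57 %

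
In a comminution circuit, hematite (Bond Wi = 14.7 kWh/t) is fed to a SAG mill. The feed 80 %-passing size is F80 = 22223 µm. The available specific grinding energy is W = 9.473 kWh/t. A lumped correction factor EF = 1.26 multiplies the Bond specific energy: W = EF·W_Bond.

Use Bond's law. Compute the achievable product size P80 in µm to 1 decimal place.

P80 = 298.8 µm

W = 10·Wi·[P80^(−½) − F80^(−½)]
W_Bond = W / EF = 9.473 / 1.26 = 7.5183 kWh/t
⇒ 1/√P80 = W_Bond/(10 Wi) + 1/√F80
  = 7.5183/(10·14.7) + 1/√22223 = 0.051145 + 0.006708 = 0.057853
P80 = (1/0.057853)² = 17.2853² = 298.78 µm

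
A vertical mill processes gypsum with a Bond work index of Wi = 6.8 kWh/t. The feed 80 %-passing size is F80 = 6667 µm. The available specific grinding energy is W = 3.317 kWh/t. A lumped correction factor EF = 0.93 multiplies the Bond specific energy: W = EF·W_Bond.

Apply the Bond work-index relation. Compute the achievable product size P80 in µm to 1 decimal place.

Bond:  W = 10 Wi (1/√P − 1/√F)
W_Bond = W / EF = 3.317 / 0.93 = 3.5667 kWh/t
P80^-0.5 = F80^-0.5 + W_Bond/(10 Wi)
  = 3.5667/(10·6.8) + 1/√6667 = 0.052451 + 0.012247 = 0.064698
P80 = (1/0.064698)² = 15.4564² = 238.90 µm

P80 = 238.9 µm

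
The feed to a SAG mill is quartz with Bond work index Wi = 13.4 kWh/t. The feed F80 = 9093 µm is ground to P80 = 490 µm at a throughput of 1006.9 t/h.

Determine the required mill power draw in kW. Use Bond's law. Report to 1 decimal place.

P = 4680.3 kW

Bond:  W = 10 Wi (1/√P − 1/√F)
W = 10·13.4·(1/√490 − 1/√9093) = 10·13.4·(0.034689) = 4.6483 kWh/t
Mill draw = 4.6483 × 1006.9 = 4680.3 kW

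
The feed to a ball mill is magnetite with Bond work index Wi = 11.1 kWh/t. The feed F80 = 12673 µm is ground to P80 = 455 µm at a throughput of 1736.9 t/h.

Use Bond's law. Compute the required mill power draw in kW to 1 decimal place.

P = 7325.8 kW

W = 10·Wi·(P80^(-½) − F80^(-½))
W = 10·11.1·(1/√455 − 1/√12673) = 10·11.1·(0.037998) = 4.2177 kWh/t
Power = W × throughput = 4.2177 kWh/t × 1736.9 t/h = 7325.8 kW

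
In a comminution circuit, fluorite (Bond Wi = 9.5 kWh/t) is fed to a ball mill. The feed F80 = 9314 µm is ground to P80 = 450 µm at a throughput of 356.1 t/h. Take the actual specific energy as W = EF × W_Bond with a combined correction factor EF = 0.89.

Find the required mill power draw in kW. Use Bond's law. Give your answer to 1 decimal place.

P = 1107.3 kW

W = 10 Wi / √P80 − 10 Wi / √F80
W = 10·9.5·(1/√450 − 1/√9314) = 10·9.5·(0.036779) = 3.4940 kWh/t
Corrected W = EF·W_Bond = 0.89·3.4940 = 3.1096 kWh/t
P_mill = W·ṁ = 3.1096·356.1 = 1107.3 kW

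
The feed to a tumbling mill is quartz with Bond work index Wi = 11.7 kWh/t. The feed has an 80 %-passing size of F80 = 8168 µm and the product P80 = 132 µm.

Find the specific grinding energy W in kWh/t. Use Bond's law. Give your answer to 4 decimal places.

W = 10 Wi (1/√P80 − 1/√F80)  [Bond]
1/√132 = 0.087039;  1/√8168 = 0.011065
W = 10·11.7·(0.087039 − 0.011065) = 8.8890 kWh/t

W = 8.8890 kWh/t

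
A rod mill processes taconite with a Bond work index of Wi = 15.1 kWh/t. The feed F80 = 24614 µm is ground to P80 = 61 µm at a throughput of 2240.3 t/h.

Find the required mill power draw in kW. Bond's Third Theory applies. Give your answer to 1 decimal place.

P = 41156.8 kW

W = 10 Wi (1/√P80 − 1/√F80)  [Bond]
W = 10·15.1·(1/√61 − 1/√24614) = 10·15.1·(0.121663) = 18.3711 kWh/t
Power = W × throughput = 18.3711 kWh/t × 2240.3 t/h = 41156.8 kW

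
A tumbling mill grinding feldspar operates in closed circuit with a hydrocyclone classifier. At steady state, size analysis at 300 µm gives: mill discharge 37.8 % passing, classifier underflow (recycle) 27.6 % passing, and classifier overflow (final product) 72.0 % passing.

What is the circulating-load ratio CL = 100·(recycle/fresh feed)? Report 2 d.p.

CL = 335.29 %

Balance %-passing 300 µm (r = R/F):
d + r·d = r·u + o → r(d−u) = o−d
r = (72.0 − 37.8)/(37.8 − 27.6) = 34.2/10.2 = 3.3529
CL = 100·r = 335.29 %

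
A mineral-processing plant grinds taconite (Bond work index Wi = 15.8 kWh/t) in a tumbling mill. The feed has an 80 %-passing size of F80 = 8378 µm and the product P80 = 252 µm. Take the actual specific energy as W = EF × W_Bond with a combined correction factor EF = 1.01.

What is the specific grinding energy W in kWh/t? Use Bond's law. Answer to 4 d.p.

W = 8.3091 kWh/t

Bond:  W = 10 Wi (1/√P − 1/√F)
1/√252 = 0.062994;  1/√8378 = 0.010925
W = 10·15.8·(0.062994 − 0.010925) = 8.2269 kWh/t
W_actual = 1.01 × 8.2269 = 8.3091 kWh/t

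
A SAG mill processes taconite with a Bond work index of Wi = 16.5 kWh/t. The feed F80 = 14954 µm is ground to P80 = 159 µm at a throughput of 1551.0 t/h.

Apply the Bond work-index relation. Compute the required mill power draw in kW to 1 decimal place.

P = 18202.6 kW

W = 10 Wi (1/√P80 − 1/√F80)  [Bond]
W = 10·16.5·(1/√159 − 1/√14954) = 10·16.5·(0.071128) = 11.7361 kWh/t
P = W·T = 11.7361·1551.0 = 18202.6 kW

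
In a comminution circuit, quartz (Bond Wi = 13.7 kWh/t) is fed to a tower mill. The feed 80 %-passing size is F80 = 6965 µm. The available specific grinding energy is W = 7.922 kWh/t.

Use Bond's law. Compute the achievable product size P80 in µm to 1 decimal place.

P80 = 205.2 µm

Bond: W = 10·Wi·(1/√P80 − 1/√F80)
P80^(−½) = W/(10 Wi) + F80^(−½)
  = 7.9220/(10·13.7) + 1/√6965 = 0.057825 + 0.011982 = 0.069807
P80 = (1/0.069807)² = 14.3252² = 205.21 µm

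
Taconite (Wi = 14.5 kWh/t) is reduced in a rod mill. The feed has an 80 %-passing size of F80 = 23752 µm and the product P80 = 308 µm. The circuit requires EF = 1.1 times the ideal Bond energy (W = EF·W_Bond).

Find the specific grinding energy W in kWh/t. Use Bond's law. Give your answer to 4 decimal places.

W = 8.0534 kWh/t

Bond:  W = 10 Wi (1/√P − 1/√F)
1/√308 = 0.056980;  1/√23752 = 0.006489
W = 10·14.5·(0.056980 − 0.006489) = 7.3213 kWh/t
W_actual = 1.1 × 7.3213 = 8.0534 kWh/t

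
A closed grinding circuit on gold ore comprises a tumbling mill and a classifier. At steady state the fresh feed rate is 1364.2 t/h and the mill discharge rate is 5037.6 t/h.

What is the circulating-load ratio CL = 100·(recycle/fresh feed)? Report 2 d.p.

CL = 269.27 %

Mill node: discharge = fresh + recycle.
R = M − F = 5037.6 − 1364.2 = 3673.4 t/h
CL = 100·R/F = 100·3673.4/1364.2 = 269.27 %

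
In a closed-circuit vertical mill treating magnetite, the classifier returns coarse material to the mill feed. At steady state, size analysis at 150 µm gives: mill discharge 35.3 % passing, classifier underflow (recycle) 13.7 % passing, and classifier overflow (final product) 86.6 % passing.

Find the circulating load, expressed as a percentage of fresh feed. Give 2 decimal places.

Let r = R/F. Size balance at 150 µm:
(1+r)·d = r·u + o ⇒ r = (o−d)/(d−u)
r = (86.6 − 35.3)/(35.3 − 13.7) = 51.3/21.6 = 2.3750
CL = 100·r = 237.50 %

CL = 237.50 %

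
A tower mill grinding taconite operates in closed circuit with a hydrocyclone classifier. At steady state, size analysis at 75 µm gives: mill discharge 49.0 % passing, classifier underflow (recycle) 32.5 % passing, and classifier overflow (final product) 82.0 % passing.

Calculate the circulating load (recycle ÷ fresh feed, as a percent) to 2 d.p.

Balance %-passing 75 µm (r = R/F):
Fd + Rd = Ru + Fo ⇒ R/F = (o−d)/(d−u)
r = (82.0 − 49.0)/(49.0 − 32.5) = 33.0/16.5 = 2.0000
CL = 100·r = 200.00 %

CL = 200.00 %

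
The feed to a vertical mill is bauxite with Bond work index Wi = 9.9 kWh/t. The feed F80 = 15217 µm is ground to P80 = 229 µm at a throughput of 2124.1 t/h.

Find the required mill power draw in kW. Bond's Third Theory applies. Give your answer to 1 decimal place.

P = 12191.4 kW

W_Bond = 10·Wi·(1/√P₈₀ − 1/√F₈₀)
W = 10·9.9·(1/√229 − 1/√15217) = 10·9.9·(0.057975) = 5.7396 kWh/t
P_mill = W·ṁ = 5.7396·2124.1 = 12191.4 kW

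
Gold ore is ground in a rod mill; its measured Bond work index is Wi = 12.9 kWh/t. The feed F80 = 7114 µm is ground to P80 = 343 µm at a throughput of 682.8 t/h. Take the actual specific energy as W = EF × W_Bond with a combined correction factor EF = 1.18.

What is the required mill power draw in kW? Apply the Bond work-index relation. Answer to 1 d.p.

W = 10 Wi / √P80 − 10 Wi / √F80
W = 10·12.9·(1/√343 − 1/√7114) = 10·12.9·(0.042139) = 5.4359 kWh/t
W_actual = 1.18 × 5.4359 = 6.4144 kWh/t
Power = W × throughput = 6.4144 kWh/t × 682.8 t/h = 4379.7 kW

P = 4379.7 kW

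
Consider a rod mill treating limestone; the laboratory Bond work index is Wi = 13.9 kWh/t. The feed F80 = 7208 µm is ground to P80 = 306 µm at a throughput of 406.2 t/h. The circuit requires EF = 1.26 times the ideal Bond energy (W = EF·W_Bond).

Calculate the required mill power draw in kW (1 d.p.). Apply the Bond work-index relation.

Bond: W = 10·Wi·(1/√P80 − 1/√F80)
W = 10·13.9·(1/√306 − 1/√7208) = 10·13.9·(0.045388) = 6.3089 kWh/t
Apply correction: 6.3089 × 1.26 = 7.9492 kWh/t
Power = W × throughput = 7.9492 kWh/t × 406.2 t/h = 3229.0 kW

P = 3229.0 kW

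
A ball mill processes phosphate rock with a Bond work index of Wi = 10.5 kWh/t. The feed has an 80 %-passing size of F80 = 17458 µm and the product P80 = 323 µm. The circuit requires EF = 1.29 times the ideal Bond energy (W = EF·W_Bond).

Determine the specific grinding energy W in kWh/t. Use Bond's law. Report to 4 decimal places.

W = 6.5115 kWh/t

Bond: W = 10·Wi·(1/√P80 − 1/√F80)
1/√323 = 0.055641;  1/√17458 = 0.007568
W = 10·10.5·(0.055641 − 0.007568) = 5.0477 kWh/t
Apply correction: 5.0477 × 1.29 = 6.5115 kWh/t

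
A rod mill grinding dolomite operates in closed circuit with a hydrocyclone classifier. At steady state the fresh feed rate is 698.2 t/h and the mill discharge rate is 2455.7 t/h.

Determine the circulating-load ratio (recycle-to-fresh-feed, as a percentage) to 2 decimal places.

M = F + R at steady state, so:
R = M − F = 2455.7 − 698.2 = 1757.5 t/h
CL = 100·R/F = 100·1757.5/698.2 = 251.72 %

CL = 251.72 %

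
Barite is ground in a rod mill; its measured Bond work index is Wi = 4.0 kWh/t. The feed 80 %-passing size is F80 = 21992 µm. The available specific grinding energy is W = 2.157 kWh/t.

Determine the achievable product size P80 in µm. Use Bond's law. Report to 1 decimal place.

Bond: W = 10·Wi·(1/√P80 − 1/√F80)
1/√P80 = 1/√F80 + W/(10·Wi)
  = 2.1570/(10·4.0) + 1/√21992 = 0.053925 + 0.006743 = 0.060668
P80 = (1/0.060668)² = 16.4831² = 271.69 µm

P80 = 271.7 µm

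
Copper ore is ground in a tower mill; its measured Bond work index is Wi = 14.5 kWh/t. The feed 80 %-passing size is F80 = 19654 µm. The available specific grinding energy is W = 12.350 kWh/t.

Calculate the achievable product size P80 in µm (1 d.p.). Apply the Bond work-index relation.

P80 = 117.4 µm

W = 10 Wi / √P80 − 10 Wi / √F80
P80^-0.5 = F80^-0.5 + W/(10 Wi)
  = 12.3500/(10·14.5) + 1/√19654 = 0.085172 + 0.007133 = 0.092305
P80 = (1/0.092305)² = 10.8336² = 117.37 µm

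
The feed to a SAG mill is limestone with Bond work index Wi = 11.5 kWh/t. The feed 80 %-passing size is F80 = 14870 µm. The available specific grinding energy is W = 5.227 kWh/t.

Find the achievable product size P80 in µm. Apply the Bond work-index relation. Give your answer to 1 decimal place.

P80 = 347.4 µm

W = 10·Wi·(P80^(-½) − F80^(-½))
1/√P80 = 1/√F80 + W/(10·Wi)
  = 5.2270/(10·11.5) + 1/√14870 = 0.045452 + 0.008201 = 0.053653
P80 = (1/0.053653)² = 18.6384² = 347.39 µm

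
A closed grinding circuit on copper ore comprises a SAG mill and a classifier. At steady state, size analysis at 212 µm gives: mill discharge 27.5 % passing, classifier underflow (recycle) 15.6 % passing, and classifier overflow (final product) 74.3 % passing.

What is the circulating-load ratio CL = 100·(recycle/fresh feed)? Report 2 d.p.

Let r = R/F. Size balance at 212 µm:
(1+r)·d = r·u + o ⇒ r = (o−d)/(d−u)
r = (74.3 − 27.5)/(27.5 − 15.6) = 46.8/11.9 = 3.9328
CL = 100·r = 393.28 %

CL = 393.28 %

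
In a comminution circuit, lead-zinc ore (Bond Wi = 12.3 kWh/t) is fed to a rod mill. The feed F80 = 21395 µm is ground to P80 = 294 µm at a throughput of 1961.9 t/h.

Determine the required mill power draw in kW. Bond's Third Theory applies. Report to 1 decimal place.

P = 12423.9 kW

W = 10 Wi (1/√P80 − 1/√F80)  [Bond]
W = 10·12.3·(1/√294 − 1/√21395) = 10·12.3·(0.051485) = 6.3326 kWh/t
P_mill = W·ṁ = 6.3326·1961.9 = 12423.9 kW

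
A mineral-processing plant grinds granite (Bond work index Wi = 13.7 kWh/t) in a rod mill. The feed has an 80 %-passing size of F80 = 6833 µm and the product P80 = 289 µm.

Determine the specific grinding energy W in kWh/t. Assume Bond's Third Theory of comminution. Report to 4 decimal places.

Bond: W = 10·Wi·(1/√P80 − 1/√F80)
1/√289 = 0.058824;  1/√6833 = 0.012097
W = 10·13.7·(0.058824 − 0.012097) = 6.4015 kWh/t

W = 6.4015 kWh/t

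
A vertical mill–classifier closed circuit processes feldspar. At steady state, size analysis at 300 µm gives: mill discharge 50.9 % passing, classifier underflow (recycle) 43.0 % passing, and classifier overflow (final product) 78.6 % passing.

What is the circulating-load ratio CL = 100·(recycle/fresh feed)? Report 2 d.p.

Classifier node, passing 300 µm:
(1+r)·d = r·u + o ⇒ r = (o−d)/(d−u)
r = (78.6 − 50.9)/(50.9 − 43.0) = 27.7/7.9 = 3.5063
CL = 100·r = 350.63 %

CL = 350.63 %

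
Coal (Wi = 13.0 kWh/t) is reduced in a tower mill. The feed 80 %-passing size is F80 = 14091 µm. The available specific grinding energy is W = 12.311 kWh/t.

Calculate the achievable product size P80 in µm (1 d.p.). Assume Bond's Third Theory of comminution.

P80 = 94.0 µm

W = 10·Wi·[P80^(−½) − F80^(−½)]
⇒ 1/√P80 = W/(10 Wi) + 1/√F80
  = 12.3110/(10·13.0) + 1/√14091 = 0.094700 + 0.008424 = 0.103124
P80 = (1/0.103124)² = 9.6970² = 94.03 µm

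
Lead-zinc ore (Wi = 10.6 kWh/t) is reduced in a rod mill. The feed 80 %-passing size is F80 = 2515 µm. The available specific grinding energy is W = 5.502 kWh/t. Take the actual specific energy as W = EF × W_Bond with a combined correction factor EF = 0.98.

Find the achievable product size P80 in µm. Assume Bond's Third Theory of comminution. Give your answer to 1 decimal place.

W = 10·Wi·(P80^(-½) − F80^(-½))
W_Bond = W / EF = 5.502 / 0.98 = 5.6143 kWh/t
P80^-0.5 = F80^-0.5 + W_Bond/(10 Wi)
  = 5.6143/(10·10.6) + 1/√2515 = 0.052965 + 0.019940 = 0.072905
P80 = (1/0.072905)² = 13.7164² = 188.14 µm

P80 = 188.1 µm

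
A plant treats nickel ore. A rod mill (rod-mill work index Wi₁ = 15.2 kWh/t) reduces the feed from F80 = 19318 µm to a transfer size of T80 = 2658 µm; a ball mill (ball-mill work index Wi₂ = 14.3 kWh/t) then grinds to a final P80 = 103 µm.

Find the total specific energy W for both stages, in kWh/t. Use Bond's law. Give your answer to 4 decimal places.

W = 13.1712 kWh/t

W = 10 Wi (P80^-0.5 − F80^-0.5)
Stage 1 (19318→2658 µm, Wi₁=15.2): W₁ = 10·15.2·(0.019396 − 0.007195) = 1.8547 kWh/t
Stage 2 (2658→103 µm, Wi₂=14.3): W₂ = 10·14.3·(0.098533 − 0.019396) = 11.3165 kWh/t
W = W₁ + W₂ = 1.8547 + 11.3165 = 13.1712 kWh/t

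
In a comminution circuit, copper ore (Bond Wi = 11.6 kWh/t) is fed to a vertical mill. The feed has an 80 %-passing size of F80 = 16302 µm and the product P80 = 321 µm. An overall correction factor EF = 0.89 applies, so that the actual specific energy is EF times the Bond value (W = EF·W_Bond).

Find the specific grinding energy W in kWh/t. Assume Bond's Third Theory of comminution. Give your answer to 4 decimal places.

Bond:  W = 10 Wi (1/√P − 1/√F)
1/√321 = 0.055815;  1/√16302 = 0.007832
W = 10·11.6·(0.055815 − 0.007832) = 5.5660 kWh/t
With EF = 0.89: W = 5.5660·0.89 = 4.9537 kWh/t

W = 4.9537 kWh/t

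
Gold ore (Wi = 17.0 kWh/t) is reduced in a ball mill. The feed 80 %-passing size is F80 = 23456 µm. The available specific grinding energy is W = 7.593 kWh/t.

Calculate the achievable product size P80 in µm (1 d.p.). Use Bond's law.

P80 = 381.6 µm

W = 10 Wi / √P80 − 10 Wi / √F80
1/√P80 = 1/√F80 + W/(10·Wi)
  = 7.5930/(10·17.0) + 1/√23456 = 0.044665 + 0.006529 = 0.051194
P80 = (1/0.051194)² = 19.5335² = 381.56 µm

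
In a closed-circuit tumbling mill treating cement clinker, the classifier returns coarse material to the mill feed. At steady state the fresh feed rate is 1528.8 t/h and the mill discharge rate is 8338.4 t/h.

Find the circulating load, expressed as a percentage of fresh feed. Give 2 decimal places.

CL = 445.42 %

Steady state: M = F + R.
R = M − F = 8338.4 − 1528.8 = 6809.6 t/h
CL = 100·R/F = 100·6809.6/1528.8 = 445.42 %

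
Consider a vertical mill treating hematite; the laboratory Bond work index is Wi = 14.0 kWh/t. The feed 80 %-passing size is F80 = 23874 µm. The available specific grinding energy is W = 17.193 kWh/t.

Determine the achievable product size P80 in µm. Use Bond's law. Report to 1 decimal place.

P80 = 59.8 µm

W = 10 Wi / √P80 − 10 Wi / √F80
P80^-0.5 = F80^-0.5 + W/(10 Wi)
  = 17.1930/(10·14.0) + 1/√23874 = 0.122807 + 0.006472 = 0.129279
P80 = (1/0.129279)² = 7.7352² = 59.83 µm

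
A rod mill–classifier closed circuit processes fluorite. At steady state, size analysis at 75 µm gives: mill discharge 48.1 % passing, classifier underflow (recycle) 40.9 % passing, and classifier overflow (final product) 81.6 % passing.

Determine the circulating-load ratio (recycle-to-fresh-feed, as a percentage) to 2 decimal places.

CL = 465.28 %

Mass balance on the −75 µm fraction:
(1+r)d = ru + o → r = (o−d)/(d−u)
r = (81.6 − 48.1)/(48.1 − 40.9) = 33.5/7.2 = 4.6528
CL = 100·r = 465.28 %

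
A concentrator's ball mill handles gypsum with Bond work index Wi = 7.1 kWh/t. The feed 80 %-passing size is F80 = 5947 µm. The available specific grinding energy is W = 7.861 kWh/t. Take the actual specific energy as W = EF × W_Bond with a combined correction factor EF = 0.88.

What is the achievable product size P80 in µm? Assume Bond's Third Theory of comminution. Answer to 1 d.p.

W = 10 Wi (P80^-0.5 − F80^-0.5)
W_Bond = W / EF = 7.861 / 0.88 = 8.9330 kWh/t
1/√P80 = 1/√F80 + W_Bond/(10·Wi)
  = 8.9330/(10·7.1) + 1/√5947 = 0.125816 + 0.012967 = 0.138784
P80 = (1/0.138784)² = 7.2055² = 51.92 µm

P80 = 51.9 µm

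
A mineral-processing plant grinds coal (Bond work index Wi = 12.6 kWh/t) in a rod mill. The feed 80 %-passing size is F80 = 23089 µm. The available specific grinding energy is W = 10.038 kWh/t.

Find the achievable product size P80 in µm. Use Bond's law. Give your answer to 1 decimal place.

W = 10 Wi (P80^-0.5 − F80^-0.5)
⇒ 1/√P80 = W/(10 Wi) + 1/√F80
  = 10.0380/(10·12.6) + 1/√23089 = 0.079667 + 0.006581 = 0.086248
P80 = (1/0.086248)² = 11.5945² = 134.43 µm

P80 = 134.4 µm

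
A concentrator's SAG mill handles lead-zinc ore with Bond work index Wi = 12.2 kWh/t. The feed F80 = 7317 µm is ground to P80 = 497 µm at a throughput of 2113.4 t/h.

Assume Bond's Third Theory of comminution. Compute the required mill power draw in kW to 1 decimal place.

W = 10 Wi (1/√P80 − 1/√F80)  [Bond]
W = 10·12.2·(1/√497 − 1/√7317) = 10·12.2·(0.033166) = 4.0462 kWh/t
P_mill = W·ṁ = 4.0462·2113.4 = 8551.3 kW

P = 8551.3 kW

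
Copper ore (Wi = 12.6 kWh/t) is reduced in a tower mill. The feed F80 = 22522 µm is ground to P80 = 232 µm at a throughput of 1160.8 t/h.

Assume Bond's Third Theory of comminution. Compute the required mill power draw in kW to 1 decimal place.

W_Bond = 10·Wi·(1/√P₈₀ − 1/√F₈₀)
W = 10·12.6·(1/√232 − 1/√22522) = 10·12.6·(0.058990) = 7.4327 kWh/t
Power = W × throughput = 7.4327 kWh/t × 1160.8 t/h = 8627.9 kW

P = 8627.9 kW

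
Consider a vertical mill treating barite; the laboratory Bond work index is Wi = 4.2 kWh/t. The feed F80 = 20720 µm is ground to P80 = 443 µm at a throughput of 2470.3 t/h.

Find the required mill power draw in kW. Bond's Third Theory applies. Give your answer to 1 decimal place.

P = 4208.7 kW

W = 10·Wi·[P80^(−½) − F80^(−½)]
W = 10·4.2·(1/√443 − 1/√20720) = 10·4.2·(0.040564) = 1.7037 kWh/t
P = W·T = 1.7037·2470.3 = 4208.7 kW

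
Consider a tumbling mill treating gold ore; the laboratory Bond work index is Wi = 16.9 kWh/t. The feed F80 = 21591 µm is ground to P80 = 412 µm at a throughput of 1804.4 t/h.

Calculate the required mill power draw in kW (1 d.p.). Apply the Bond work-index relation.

Bond: W = 10·Wi·(1/√P80 − 1/√F80)
W = 10·16.9·(1/√412 − 1/√21591) = 10·16.9·(0.042461) = 7.1759 kWh/t
P_mill = W·ṁ = 7.1759·1804.4 = 12948.2 kW

P = 12948.2 kW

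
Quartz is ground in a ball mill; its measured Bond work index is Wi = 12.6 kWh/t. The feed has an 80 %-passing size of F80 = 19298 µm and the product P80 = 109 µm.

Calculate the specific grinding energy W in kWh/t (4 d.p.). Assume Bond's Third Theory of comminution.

W = 11.1616 kWh/t

W = 10·Wi·[P80^(−½) − F80^(−½)]
1/√109 = 0.095783;  1/√19298 = 0.007199
W = 10·12.6·(0.095783 − 0.007199) = 11.1616 kWh/t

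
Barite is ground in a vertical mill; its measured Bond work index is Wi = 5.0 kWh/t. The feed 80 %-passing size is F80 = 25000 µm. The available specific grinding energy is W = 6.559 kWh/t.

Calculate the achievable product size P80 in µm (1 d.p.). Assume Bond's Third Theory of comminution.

W_Bond = 10·Wi·(1/√P₈₀ − 1/√F₈₀)
1/√P80 = 1/√F80 + W/(10·Wi)
  = 6.5590/(10·5.0) + 1/√25000 = 0.131180 + 0.006325 = 0.137505
P80 = (1/0.137505)² = 7.2725² = 52.89 µm

P80 = 52.9 µm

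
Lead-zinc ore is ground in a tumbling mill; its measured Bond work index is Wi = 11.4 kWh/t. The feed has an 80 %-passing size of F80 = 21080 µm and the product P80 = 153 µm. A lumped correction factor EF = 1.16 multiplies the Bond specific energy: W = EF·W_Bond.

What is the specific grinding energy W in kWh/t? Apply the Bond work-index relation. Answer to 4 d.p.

W = 9.7802 kWh/t

W = 10·Wi·(P80^(-½) − F80^(-½))
1/√153 = 0.080845;  1/√21080 = 0.006888
W = 10·11.4·(0.080845 − 0.006888) = 8.4312 kWh/t
With EF = 1.16: W = 8.4312·1.16 = 9.7802 kWh/t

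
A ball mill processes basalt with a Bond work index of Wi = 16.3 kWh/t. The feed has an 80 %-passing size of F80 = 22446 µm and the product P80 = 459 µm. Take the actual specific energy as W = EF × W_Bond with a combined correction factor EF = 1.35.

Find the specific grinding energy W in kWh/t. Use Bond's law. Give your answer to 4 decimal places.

W = 8.8023 kWh/t

Bond:  W = 10 Wi (1/√P − 1/√F)
1/√459 = 0.046676;  1/√22446 = 0.006675
W = 10·16.3·(0.046676 − 0.006675) = 6.5202 kWh/t
Corrected W = EF·W_Bond = 1.35·6.5202 = 8.8023 kWh/t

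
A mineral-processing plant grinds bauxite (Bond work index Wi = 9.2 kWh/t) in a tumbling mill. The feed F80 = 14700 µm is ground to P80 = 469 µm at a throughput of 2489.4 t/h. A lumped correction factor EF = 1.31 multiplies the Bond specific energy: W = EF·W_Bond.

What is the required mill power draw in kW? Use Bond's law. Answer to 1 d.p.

P = 11379.2 kW

W = 10·Wi·(P80^(-½) − F80^(-½))
W = 10·9.2·(1/√469 − 1/√14700) = 10·9.2·(0.037928) = 3.4894 kWh/t
Corrected W = EF·W_Bond = 1.31·3.4894 = 4.5711 kWh/t
P_mill = W·ṁ = 4.5711·2489.4 = 11379.2 kW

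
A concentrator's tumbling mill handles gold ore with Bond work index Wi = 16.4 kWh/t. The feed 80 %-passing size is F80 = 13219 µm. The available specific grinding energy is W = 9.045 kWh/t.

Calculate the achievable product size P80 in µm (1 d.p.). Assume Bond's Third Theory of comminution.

W = 10·Wi·(P80^(-½) − F80^(-½))
⇒ 1/√P80 = W/(10 Wi) + 1/√F80
  = 9.0450/(10·16.4) + 1/√13219 = 0.055152 + 0.008698 = 0.063850
P80 = (1/0.063850)² = 15.6617² = 245.29 µm

P80 = 245.3 µm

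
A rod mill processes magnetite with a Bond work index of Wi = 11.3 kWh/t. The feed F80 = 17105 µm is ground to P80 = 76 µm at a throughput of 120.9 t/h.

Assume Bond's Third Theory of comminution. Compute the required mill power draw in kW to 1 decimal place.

W = 10·Wi·[P80^(−½) − F80^(−½)]
W = 10·11.3·(1/√76 − 1/√17105) = 10·11.3·(0.107062) = 12.0980 kWh/t
Power = W × throughput = 12.0980 kWh/t × 120.9 t/h = 1462.6 kW

P = 1462.6 kW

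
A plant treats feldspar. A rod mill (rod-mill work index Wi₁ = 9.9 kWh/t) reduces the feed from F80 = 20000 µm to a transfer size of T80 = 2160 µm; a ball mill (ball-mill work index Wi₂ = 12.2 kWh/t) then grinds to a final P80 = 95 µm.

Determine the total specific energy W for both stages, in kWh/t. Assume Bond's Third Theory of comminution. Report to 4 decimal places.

W = 11.3220 kWh/t

W = 10 Wi (1/√P80 − 1/√F80)  [Bond]
Stage 1 (20000→2160 µm, Wi₁=9.9): W₁ = 10·9.9·(0.021517 − 0.007071) = 1.4301 kWh/t
Stage 2 (2160→95 µm, Wi₂=12.2): W₂ = 10·12.2·(0.102598 − 0.021517) = 9.8919 kWh/t
W = W₁ + W₂ = 1.4301 + 9.8919 = 11.3220 kWh/t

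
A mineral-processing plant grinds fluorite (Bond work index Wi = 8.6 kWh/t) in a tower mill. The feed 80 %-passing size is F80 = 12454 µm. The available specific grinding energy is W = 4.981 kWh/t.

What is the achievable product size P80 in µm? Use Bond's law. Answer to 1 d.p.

Bond: W = 10·Wi·(1/√P80 − 1/√F80)
⇒ 1/√P80 = W/(10·Wi) + 1/√F80
  = 4.9810/(10·8.6) + 1/√12454 = 0.057919 + 0.008961 = 0.066879
P80 = (1/0.066879)² = 14.9523² = 223.57 µm

P80 = 223.6 µm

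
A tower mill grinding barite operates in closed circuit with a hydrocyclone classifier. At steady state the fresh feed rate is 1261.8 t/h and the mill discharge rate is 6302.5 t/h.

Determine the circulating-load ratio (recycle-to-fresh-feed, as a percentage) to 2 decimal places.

Steady state: M = F + R.
R = M − F = 6302.5 − 1261.8 = 5040.7 t/h
CL = 100·R/F = 100·5040.7/1261.8 = 399.48 %

CL = 399.48 %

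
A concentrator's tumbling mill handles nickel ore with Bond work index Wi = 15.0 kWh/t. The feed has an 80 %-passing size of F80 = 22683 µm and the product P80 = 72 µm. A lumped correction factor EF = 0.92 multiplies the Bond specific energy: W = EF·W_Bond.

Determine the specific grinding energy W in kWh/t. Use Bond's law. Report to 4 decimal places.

W = 10·Wi·(P80^(-½) − F80^(-½))
1/√72 = 0.117851;  1/√22683 = 0.006640
W = 10·15.0·(0.117851 − 0.006640) = 16.6817 kWh/t
Apply correction: 16.6817 × 0.92 = 15.3472 kWh/t

W = 15.3472 kWh/t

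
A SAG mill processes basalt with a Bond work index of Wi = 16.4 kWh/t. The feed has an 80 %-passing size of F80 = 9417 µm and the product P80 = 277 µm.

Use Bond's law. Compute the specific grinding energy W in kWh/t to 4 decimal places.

W_Bond = 10·Wi·(1/√P₈₀ − 1/√F₈₀)
1/√277 = 0.060084;  1/√9417 = 0.010305
W = 10·16.4·(0.060084 − 0.010305) = 8.1638 kWh/t

W = 8.1638 kWh/t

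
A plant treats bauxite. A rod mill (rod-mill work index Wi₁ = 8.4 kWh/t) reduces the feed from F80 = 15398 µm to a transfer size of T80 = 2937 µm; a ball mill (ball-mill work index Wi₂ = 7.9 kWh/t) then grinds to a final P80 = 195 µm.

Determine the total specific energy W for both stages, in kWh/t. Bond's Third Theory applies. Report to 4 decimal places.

W = 10 Wi (P80^-0.5 − F80^-0.5)
Stage 1 (15398→2937 µm, Wi₁=8.4): W₁ = 10·8.4·(0.018452 − 0.008059) = 0.8730 kWh/t
Stage 2 (2937→195 µm, Wi₂=7.9): W₂ = 10·7.9·(0.071611 − 0.018452) = 4.1996 kWh/t
W = W₁ + W₂ = 0.8730 + 4.1996 = 5.0726 kWh/t

W = 5.0726 kWh/t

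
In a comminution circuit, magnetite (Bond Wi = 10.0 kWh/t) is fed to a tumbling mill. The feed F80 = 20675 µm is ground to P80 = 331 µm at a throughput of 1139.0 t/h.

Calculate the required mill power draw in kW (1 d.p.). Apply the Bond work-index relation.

P = 5468.4 kW

W = 10 Wi / √P80 − 10 Wi / √F80
W = 10·10.0·(1/√331 − 1/√20675) = 10·10.0·(0.048010) = 4.8010 kWh/t
Power = W × throughput = 4.8010 kWh/t × 1139.0 t/h = 5468.4 kW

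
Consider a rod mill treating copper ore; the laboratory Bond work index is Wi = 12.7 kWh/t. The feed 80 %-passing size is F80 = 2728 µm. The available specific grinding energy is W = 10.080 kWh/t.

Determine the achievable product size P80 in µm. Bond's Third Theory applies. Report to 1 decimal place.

W_Bond = 10·Wi·(1/√P₈₀ − 1/√F₈₀)
P80^-0.5 = F80^-0.5 + W/(10 Wi)
  = 10.0800/(10·12.7) + 1/√2728 = 0.079370 + 0.019146 = 0.098516
P80 = (1/0.098516)² = 10.1506² = 103.04 µm

P80 = 103.0 µm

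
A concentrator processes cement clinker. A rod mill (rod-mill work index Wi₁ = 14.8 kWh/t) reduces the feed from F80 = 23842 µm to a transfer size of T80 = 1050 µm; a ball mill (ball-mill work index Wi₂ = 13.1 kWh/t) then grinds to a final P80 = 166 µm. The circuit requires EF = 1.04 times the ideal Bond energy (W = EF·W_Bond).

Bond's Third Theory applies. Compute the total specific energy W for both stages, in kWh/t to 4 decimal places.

W = 10 Wi / √P80 − 10 Wi / √F80
Stage 1 (23842→1050 µm, Wi₁=14.8): W₁ = 10·14.8·(0.030861 − 0.006476) = 3.6089 kWh/t
Stage 2 (1050→166 µm, Wi₂=13.1): W₂ = 10·13.1·(0.077615 − 0.030861) = 6.1248 kWh/t
W = W₁ + W₂ = 3.6089 + 6.1248 = 9.7337 kWh/t
Corrected W = EF·W_Bond = 1.04·9.7337 = 10.1231 kWh/t

W = 10.1231 kWh/t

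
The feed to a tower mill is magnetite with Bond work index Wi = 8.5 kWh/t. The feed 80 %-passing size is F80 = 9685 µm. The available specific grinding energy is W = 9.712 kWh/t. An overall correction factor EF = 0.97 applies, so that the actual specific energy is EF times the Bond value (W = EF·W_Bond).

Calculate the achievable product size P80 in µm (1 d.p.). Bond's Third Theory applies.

P80 = 61.1 µm

W = 10 Wi (P80^-0.5 − F80^-0.5)
W_Bond = W / EF = 9.712 / 0.97 = 10.0124 kWh/t
P80^(−½) = W_Bond/(10 Wi) + F80^(−½)
  = 10.0124/(10·8.5) + 1/√9685 = 0.117793 + 0.010161 = 0.127954
P80 = (1/0.127954)² = 7.8153² = 61.08 µm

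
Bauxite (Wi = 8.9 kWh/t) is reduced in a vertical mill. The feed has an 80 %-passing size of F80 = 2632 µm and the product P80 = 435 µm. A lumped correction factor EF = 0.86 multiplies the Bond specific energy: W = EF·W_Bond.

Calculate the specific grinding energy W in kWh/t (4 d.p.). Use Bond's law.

W = 2.1779 kWh/t

W = 10 Wi (P80^-0.5 − F80^-0.5)
1/√435 = 0.047946;  1/√2632 = 0.019492
W = 10·8.9·(0.047946 − 0.019492) = 2.5324 kWh/t
Apply correction: 2.5324 × 0.86 = 2.1779 kWh/t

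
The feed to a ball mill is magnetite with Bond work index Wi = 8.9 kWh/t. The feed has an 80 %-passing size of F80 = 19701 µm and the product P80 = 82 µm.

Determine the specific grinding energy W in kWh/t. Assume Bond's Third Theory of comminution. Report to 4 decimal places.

W = 9.1943 kWh/t

W_Bond = 10·Wi·(1/√P₈₀ − 1/√F₈₀)
1/√82 = 0.110432;  1/√19701 = 0.007125
W = 10·8.9·(0.110432 − 0.007125) = 9.1943 kWh/t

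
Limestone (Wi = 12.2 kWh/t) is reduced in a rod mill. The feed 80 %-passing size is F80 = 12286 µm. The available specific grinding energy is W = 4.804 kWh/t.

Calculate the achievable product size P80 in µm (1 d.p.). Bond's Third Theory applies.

Bond: W = 10·Wi·(1/√P80 − 1/√F80)
P80^(−½) = W/(10 Wi) + F80^(−½)
  = 4.8040/(10·12.2) + 1/√12286 = 0.039377 + 0.009022 = 0.048399
P80 = (1/0.048399)² = 20.6616² = 426.90 µm

P80 = 426.9 µm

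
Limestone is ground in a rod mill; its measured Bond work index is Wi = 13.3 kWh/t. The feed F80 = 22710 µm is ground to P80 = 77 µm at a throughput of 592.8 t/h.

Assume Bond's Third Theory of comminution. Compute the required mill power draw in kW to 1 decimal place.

W = 10·Wi·(P80^(-½) − F80^(-½))
W = 10·13.3·(1/√77 − 1/√22710) = 10·13.3·(0.107325) = 14.2742 kWh/t
P_mill = W·ṁ = 14.2742·592.8 = 8461.7 kW

P = 8461.7 kW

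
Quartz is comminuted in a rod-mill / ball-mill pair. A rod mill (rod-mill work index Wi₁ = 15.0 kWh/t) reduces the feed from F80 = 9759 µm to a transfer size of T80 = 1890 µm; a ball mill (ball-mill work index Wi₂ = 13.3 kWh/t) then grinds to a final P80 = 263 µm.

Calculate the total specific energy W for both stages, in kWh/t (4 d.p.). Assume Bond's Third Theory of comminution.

W = 10 Wi (P80^-0.5 − F80^-0.5)
Stage 1 (9759→1890 µm, Wi₁=15.0): W₁ = 10·15.0·(0.023002 − 0.010123) = 1.9319 kWh/t
Stage 2 (1890→263 µm, Wi₂=13.3): W₂ = 10·13.3·(0.061663 − 0.023002) = 5.1418 kWh/t
W = W₁ + W₂ = 1.9319 + 5.1418 = 7.0738 kWh/t

W = 7.0738 kWh/t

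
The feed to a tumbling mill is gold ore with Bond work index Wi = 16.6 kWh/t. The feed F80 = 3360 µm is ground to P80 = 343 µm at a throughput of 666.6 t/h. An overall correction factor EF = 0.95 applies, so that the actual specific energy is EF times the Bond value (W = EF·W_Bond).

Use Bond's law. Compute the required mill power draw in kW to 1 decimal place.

P = 3862.6 kW

Bond: W = 10·Wi·(1/√P80 − 1/√F80)
W = 10·16.6·(1/√343 − 1/√3360) = 10·16.6·(0.036743) = 6.0994 kWh/t
W_actual = 0.95 × 6.0994 = 5.7944 kWh/t
P_mill = W·ṁ = 5.7944·666.6 = 3862.6 kW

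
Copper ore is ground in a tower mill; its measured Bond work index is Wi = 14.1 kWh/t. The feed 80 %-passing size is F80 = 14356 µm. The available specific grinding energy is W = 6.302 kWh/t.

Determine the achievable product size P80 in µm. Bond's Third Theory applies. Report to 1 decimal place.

P80 = 355.4 µm

Bond: W = 10·Wi·(1/√P80 − 1/√F80)
P80^-0.5 = F80^-0.5 + W/(10 Wi)
  = 6.3020/(10·14.1) + 1/√14356 = 0.044695 + 0.008346 = 0.053041
P80 = (1/0.053041)² = 18.8533² = 355.45 µm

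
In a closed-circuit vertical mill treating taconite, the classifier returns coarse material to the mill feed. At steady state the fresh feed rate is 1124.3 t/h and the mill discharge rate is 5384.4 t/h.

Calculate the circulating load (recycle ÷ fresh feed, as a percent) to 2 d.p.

Mill node: discharge = fresh + recycle.
R = M − F = 5384.4 − 1124.3 = 4260.1 t/h
CL = 100·R/F = 100·4260.1/1124.3 = 378.91 %

CL = 378.91 %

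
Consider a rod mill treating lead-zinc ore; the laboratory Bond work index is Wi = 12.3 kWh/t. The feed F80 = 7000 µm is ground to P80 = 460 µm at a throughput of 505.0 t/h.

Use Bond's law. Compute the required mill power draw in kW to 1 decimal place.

P = 2153.7 kW

W_Bond = 10·Wi·(1/√P₈₀ − 1/√F₈₀)
W = 10·12.3·(1/√460 − 1/√7000) = 10·12.3·(0.034673) = 4.2648 kWh/t
P = W·T = 4.2648·505.0 = 2153.7 kW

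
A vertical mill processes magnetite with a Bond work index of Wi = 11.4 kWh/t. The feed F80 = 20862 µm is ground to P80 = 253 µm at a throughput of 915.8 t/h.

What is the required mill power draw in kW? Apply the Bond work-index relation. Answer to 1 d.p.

P = 5840.8 kW

W = 10 Wi / √P80 − 10 Wi / √F80
W = 10·11.4·(1/√253 − 1/√20862) = 10·11.4·(0.055946) = 6.3778 kWh/t
P = W·T = 6.3778·915.8 = 5840.8 kW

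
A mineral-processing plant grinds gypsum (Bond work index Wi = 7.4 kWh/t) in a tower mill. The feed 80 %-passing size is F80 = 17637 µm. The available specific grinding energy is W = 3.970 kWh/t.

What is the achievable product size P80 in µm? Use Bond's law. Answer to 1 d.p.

P80 = 267.2 µm

Bond:  W = 10 Wi (1/√P − 1/√F)
⇒ 1/√P80 = W/(10 Wi) + 1/√F80
  = 3.9700/(10·7.4) + 1/√17637 = 0.053649 + 0.007530 = 0.061179
P80 = (1/0.061179)² = 16.3456² = 267.18 µm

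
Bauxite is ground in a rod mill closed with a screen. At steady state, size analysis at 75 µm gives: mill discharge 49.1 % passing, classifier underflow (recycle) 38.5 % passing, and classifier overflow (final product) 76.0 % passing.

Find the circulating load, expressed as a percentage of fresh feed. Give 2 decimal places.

Mass balance on the −75 µm fraction:
(1+r)d = ru + o → r = (o−d)/(d−u)
r = (76.0 − 49.1)/(49.1 − 38.5) = 26.9/10.6 = 2.5377
CL = 100·r = 253.77 %

CL = 253.77 %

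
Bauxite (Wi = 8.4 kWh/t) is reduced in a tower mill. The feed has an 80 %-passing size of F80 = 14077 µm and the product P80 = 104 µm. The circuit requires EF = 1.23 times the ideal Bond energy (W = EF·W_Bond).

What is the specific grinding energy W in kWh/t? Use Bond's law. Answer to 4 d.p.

Bond: W = 10·Wi·(1/√P80 − 1/√F80)
1/√104 = 0.098058;  1/√14077 = 0.008428
W = 10·8.4·(0.098058 − 0.008428) = 7.5289 kWh/t
W_actual = 1.23 × 7.5289 = 9.2605 kWh/t

W = 9.2605 kWh/t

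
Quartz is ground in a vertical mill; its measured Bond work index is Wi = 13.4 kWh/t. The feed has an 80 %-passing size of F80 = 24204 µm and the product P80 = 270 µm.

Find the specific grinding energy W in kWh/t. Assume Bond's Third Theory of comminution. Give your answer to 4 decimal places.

W = 7.2937 kWh/t

W_Bond = 10·Wi·(1/√P₈₀ − 1/√F₈₀)
1/√270 = 0.060858;  1/√24204 = 0.006428
W = 10·13.4·(0.060858 − 0.006428) = 7.2937 kWh/t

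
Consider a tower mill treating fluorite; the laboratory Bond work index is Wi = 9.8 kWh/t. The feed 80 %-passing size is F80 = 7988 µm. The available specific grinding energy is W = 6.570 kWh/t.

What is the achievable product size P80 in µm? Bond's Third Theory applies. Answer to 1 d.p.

P80 = 163.4 µm

W = 10 Wi / √P80 − 10 Wi / √F80
P80^(−½) = W/(10 Wi) + F80^(−½)
  = 6.5700/(10·9.8) + 1/√7988 = 0.067041 + 0.011189 = 0.078230
P80 = (1/0.078230)² = 12.7829² = 163.40 µm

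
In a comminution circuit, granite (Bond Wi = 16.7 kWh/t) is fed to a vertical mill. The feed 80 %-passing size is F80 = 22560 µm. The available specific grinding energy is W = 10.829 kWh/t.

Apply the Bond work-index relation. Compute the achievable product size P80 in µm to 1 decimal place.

P80 = 195.6 µm

W = 10 Wi / √P80 − 10 Wi / √F80
1/√P80 = 1/√F80 + W/(10·Wi)
  = 10.8290/(10·16.7) + 1/√22560 = 0.064844 + 0.006658 = 0.071502
P80 = (1/0.071502)² = 13.9856² = 195.60 µm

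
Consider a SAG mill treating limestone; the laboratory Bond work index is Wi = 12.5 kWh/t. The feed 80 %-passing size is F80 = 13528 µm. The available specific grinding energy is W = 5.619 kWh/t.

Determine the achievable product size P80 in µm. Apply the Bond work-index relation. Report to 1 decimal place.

P80 = 348.7 µm

W = 10·Wi·(P80^(-½) − F80^(-½))
1/√P80 = 1/√F80 + W/(10·Wi)
  = 5.6190/(10·12.5) + 1/√13528 = 0.044952 + 0.008598 = 0.053550
P80 = (1/0.053550)² = 18.6742² = 348.73 µm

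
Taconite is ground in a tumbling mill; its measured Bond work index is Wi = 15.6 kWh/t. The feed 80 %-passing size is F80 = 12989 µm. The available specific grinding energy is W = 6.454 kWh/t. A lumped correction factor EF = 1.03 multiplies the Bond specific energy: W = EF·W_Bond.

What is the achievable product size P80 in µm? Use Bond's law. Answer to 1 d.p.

W = 10·Wi·(P80^(-½) − F80^(-½))
W_Bond = W / EF = 6.454 / 1.03 = 6.2660 kWh/t
⇒ 1/√P80 = W_Bond/(10·Wi) + 1/√F80
  = 6.2660/(10·15.6) + 1/√12989 = 0.040167 + 0.008774 = 0.048941
P80 = (1/0.048941)² = 20.4327² = 417.50 µm

P80 = 417.5 µm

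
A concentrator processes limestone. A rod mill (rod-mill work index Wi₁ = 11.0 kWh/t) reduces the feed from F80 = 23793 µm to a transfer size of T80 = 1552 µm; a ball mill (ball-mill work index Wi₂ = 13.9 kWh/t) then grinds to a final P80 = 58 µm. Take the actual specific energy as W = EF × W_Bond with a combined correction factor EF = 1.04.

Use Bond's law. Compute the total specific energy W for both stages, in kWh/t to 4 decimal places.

W = 17.4744 kWh/t

W = 10 Wi / √P80 − 10 Wi / √F80
Stage 1 (23793→1552 µm, Wi₁=11.0): W₁ = 10·11.0·(0.025384 − 0.006483) = 2.0791 kWh/t
Stage 2 (1552→58 µm, Wi₂=13.9): W₂ = 10·13.9·(0.131306 − 0.025384) = 14.7233 kWh/t
W = W₁ + W₂ = 2.0791 + 14.7233 = 16.8023 kWh/t
Apply correction: 16.8023 × 1.04 = 17.4744 kWh/t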